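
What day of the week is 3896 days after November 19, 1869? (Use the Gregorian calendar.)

First find the weekday of Nov 19, 1869. Doomsday rule: the anchor day for the 1800s is Friday. For year 69: 69÷12 = 5 r 9, and 9÷4 = 2, so 5+9+2 = 16.
Friday + 16 ≡ Sunday — that's 1869's doomsday.
In November the doomsday date is Nov 7.
Nov 19 is 12 days after Nov 7; 12 mod 7 = 5, so Sunday + 5 = Friday.
3896 mod 7 = 4, so 3896 days after a Friday is Friday + 4 = Tuesday.

Tuesday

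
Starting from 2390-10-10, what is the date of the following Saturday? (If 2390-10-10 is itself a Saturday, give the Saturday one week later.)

Oct 10, 2390 is a Wednesday.
From Wednesday to the next Saturday is 3 days.
Oct 10, 2390 + 3 = Oct 13, 2390.

October 13, 2390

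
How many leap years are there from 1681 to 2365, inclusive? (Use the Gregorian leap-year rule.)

165

Multiples of 4 in [1681,2365]: 171.
Of those, multiples of 100: 7 (not leap unless ÷400).
Multiples of 400: 1.
Leap years = 171 − 7 + 1 = 165.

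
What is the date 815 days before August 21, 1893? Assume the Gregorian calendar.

May 29, 1891

−365 (one year) → Aug 21, 1892 (450 left).
−366 (one year; includes Feb 29, 1892) → Aug 21, 1891 (84 left).
−21 → Jul 31, 1891 (end of Jul, 31 days; 63 left).
−31 → Jun 30, 1891 (end of Jun, 30 days; 32 left).
−30 → May 31, 1891 (end of May, 31 days; 2 left).
−2 → May 29, 1891.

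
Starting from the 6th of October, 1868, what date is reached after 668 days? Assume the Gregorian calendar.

August 5, 1870

+365 (one year) → Oct 6, 1869 (303 left).
Oct has 31 days: +26 → Nov 1, 1869 (277 left).
Nov has 30 days: +30 → Dec 1, 1869 (247 left).
Dec has 31 days: +31 → Jan 1, 1870 (216 left).
Jan has 31 days: +31 → Feb 1, 1870 (185 left).
Feb has 28 days: +28 → Mar 1, 1870 (157 left).
Mar has 31 days: +31 → Apr 1, 1870 (126 left).
Apr has 30 days: +30 → May 1, 1870 (96 left).
May has 31 days: +31 → Jun 1, 1870 (65 left).
Jun has 30 days: +30 → Jul 1, 1870 (35 left).
Jul has 31 days: +31 → Aug 1, 1870 (4 left).
+4 → Aug 5, 1870.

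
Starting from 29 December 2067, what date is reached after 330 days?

Dec has 31 days: +3 → Jan 1, 2068 (327 left).
Jan has 31 days: +31 → Feb 1, 2068 (296 left).
Feb has 29 days: +29 → Mar 1, 2068 (267 left).
Mar has 31 days: +31 → Apr 1, 2068 (236 left).
Apr has 30 days: +30 → May 1, 2068 (206 left).
May has 31 days: +31 → Jun 1, 2068 (175 left).
Jun has 30 days: +30 → Jul 1, 2068 (145 left).
Jul has 31 days: +31 → Aug 1, 2068 (114 left).
Aug has 31 days: +31 → Sep 1, 2068 (83 left).
Sep has 30 days: +30 → Oct 1, 2068 (53 left).
Oct has 31 days: +31 → Nov 1, 2068 (22 left).
+22 → Nov 23, 2068.

November 23, 2068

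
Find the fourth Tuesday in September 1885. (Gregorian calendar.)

September 22, 1885

September 1, 1885 is a Tuesday.
The first Tuesday is therefore September 1 (same day).
The fourth Tuesday is 1 + 3×7 = September 22.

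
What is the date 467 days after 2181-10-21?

+365 (one year) → Oct 21, 2182 (102 left).
Oct has 31 days: +11 → Nov 1, 2182 (91 left).
Nov has 30 days: +30 → Dec 1, 2182 (61 left).
Dec has 31 days: +31 → Jan 1, 2183 (30 left).
+30 → Jan 31, 2183.

January 31, 2183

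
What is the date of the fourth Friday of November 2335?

November 1, 2335 is a Friday.
The first Friday is therefore November 1 (same day).
The fourth Friday is 1 + 3×7 = November 22.

November 22, 2335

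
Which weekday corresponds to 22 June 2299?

Doomsday rule: the anchor day for the 2200s is Friday. For year 99: 99÷12 = 8 r 3, and 3÷4 = 0, so 8+3+0 = 11.
Friday + 11 ≡ Tuesday — that's 2299's doomsday.
In June the doomsday date is Jun 6.
Jun 22 is 16 days after Jun 6; 16 mod 7 = 2, so Tuesday + 2 = Thursday.

Thursday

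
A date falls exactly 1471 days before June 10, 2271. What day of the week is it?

Jun 10, 2271 is a Saturday.
1471 mod 7 = 1, so 1471 days before a Saturday is Saturday − 1 = Friday.

Friday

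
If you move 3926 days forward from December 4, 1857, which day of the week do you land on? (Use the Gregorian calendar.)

Dec 4, 1857 is a Friday.
3926 mod 7 = 6, so 3926 days after a Friday is Friday + 6 = Thursday.

Thursday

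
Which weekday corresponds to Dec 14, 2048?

Monday

January 1, 2048 is a Wednesday.
Jan 1, 2048 → Feb 1, 2048: 31 days (January has 31).
Feb 1, 2048 → Mar 1, 2048: 29 days (February has 29).
Mar 1, 2048 → Apr 1, 2048: 31 days (March has 31).
Apr 1, 2048 → May 1, 2048: 30 days (April has 30).
May 1, 2048 → Jun 1, 2048: 31 days (May has 31).
Jun 1, 2048 → Jul 1, 2048: 30 days (June has 30).
Jul 1, 2048 → Aug 1, 2048: 31 days (July has 31).
Aug 1, 2048 → Sep 1, 2048: 31 days (August has 31).
Sep 1, 2048 → Oct 1, 2048: 30 days (September has 30).
Oct 1, 2048 → Nov 1, 2048: 31 days (October has 31).
Nov 1, 2048 → Dec 1, 2048: 30 days (November has 30).
Dec 1, 2048 → Dec 14, 2048: 13 days.
Total: 348 days.
348 mod 7 = 5, so Wednesday + 5 = Monday.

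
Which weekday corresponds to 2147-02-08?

Doomsday rule: the anchor day for the 2100s is Sunday. For year 47: 47÷12 = 3 r 11, and 11÷4 = 2, so 3+11+2 = 16.
Sunday + 16 ≡ Tuesday — that's 2147's doomsday.
In February the doomsday date is Feb 28 (2147 is not a leap year).
Feb 8 is 20 days before Feb 28; 20 mod 7 = 6, so Tuesday − 6 = Wednesday.

Wednesday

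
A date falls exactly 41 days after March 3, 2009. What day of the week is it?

Monday

First find the weekday of Mar 3, 2009. Doomsday rule: the anchor day for the 2000s is Tuesday. For year 09: 9÷12 = 0 r 9, and 9÷4 = 2, so 0+9+2 = 11.
Tuesday + 11 ≡ Saturday — that's 2009's doomsday.
In March the doomsday date is Mar 14.
Mar 3 is 11 days before Mar 14; 11 mod 7 = 4, so Saturday − 4 = Tuesday.
41 mod 7 = 6, so 41 days after a Tuesday is Tuesday + 6 = Monday.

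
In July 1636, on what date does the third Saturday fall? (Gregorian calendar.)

July 19, 1636

July 1, 1636 is a Tuesday.
The first Saturday is therefore July 5 (4 days later).
The third Saturday is 5 + 2×7 = July 19.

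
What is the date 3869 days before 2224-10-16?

−366 (one year; includes Feb 29, 2224) → Oct 16, 2223 (3503 left).
−365 (one year) → Oct 16, 2222 (3138 left).
−365 (one year) → Oct 16, 2221 (2773 left).
−365 (one year) → Oct 16, 2220 (2408 left).
−366 (one year; includes Feb 29, 2220) → Oct 16, 2219 (2042 left).
−365 (one year) → Oct 16, 2218 (1677 left).
−365 (one year) → Oct 16, 2217 (1312 left).
−365 (one year) → Oct 16, 2216 (947 left).
−366 (one year; includes Feb 29, 2216) → Oct 16, 2215 (581 left).
−365 (one year) → Oct 16, 2214 (216 left).
−16 → Sep 30, 2214 (end of Sep, 30 days; 200 left).
−30 → Aug 31, 2214 (end of Aug, 31 days; 170 left).
−31 → Jul 31, 2214 (end of Jul, 31 days; 139 left).
−31 → Jun 30, 2214 (end of Jun, 30 days; 108 left).
−30 → May 31, 2214 (end of May, 31 days; 78 left).
−31 → Apr 30, 2214 (end of Apr, 30 days; 47 left).
−30 → Mar 31, 2214 (end of Mar, 31 days; 17 left).
−17 → Mar 14, 2214.

March 14, 2214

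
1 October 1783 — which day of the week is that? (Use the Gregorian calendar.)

Wednesday

Doomsday rule: the anchor day for the 1700s is Sunday. For year 83: 83÷12 = 6 r 11, and 11÷4 = 2, so 6+11+2 = 19.
Sunday + 19 ≡ Friday — that's 1783's doomsday.
In October the doomsday date is Oct 10.
Oct 1 is 9 days before Oct 10; 9 mod 7 = 2, so Friday − 2 = Wednesday.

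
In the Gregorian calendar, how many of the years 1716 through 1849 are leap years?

33

Multiples of 4 in [1716,1849]: 34.
Of those, multiples of 100: 1 (not leap unless ÷400).
Multiples of 400: 0.
Leap years = 34 − 1 + 0 = 33.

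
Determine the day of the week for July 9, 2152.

Sunday

Doomsday rule: the anchor day for the 2100s is Sunday. For year 52: 52÷12 = 4 r 4, and 4÷4 = 1, so 4+4+1 = 9.
Sunday + 9 ≡ Tuesday — that's 2152's doomsday.
In July the doomsday date is Jul 11.
Jul 9 is 2 days before Jul 11; 2 mod 7 = 2, so Tuesday − 2 = Sunday.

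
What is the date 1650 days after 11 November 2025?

+365 (one year) → Nov 11, 2026 (1285 left).
+365 (one year) → Nov 11, 2027 (920 left).
+366 (one year; includes Feb 29, 2028) → Nov 11, 2028 (554 left).
+365 (one year) → Nov 11, 2029 (189 left).
Nov has 30 days: +20 → Dec 1, 2029 (169 left).
Dec has 31 days: +31 → Jan 1, 2030 (138 left).
Jan has 31 days: +31 → Feb 1, 2030 (107 left).
Feb has 28 days: +28 → Mar 1, 2030 (79 left).
Mar has 31 days: +31 → Apr 1, 2030 (48 left).
Apr has 30 days: +30 → May 1, 2030 (18 left).
+18 → May 19, 2030.

May 19, 2030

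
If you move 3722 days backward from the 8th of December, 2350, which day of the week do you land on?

First find the weekday of Dec 8, 2350. Doomsday rule: the anchor day for the 2300s is Wednesday. For year 50: 50÷12 = 4 r 2, and 2÷4 = 0, so 4+2+0 = 6.
Wednesday + 6 ≡ Tuesday — that's 2350's doomsday.
In December the doomsday date is Dec 12.
Dec 8 is 4 days before Dec 12; 4 mod 7 = 4, so Tuesday − 4 = Friday.
3722 mod 7 = 5, so 3722 days before a Friday is Friday − 5 = Sunday.

Sunday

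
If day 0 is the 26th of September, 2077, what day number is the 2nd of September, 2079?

Sep 26, 2077 → Sep 26, 2078: 365 days.
Sep 26, 2078 → Oct 26, 2078: 30 days (September has 30).
Oct 26, 2078 → Nov 26, 2078: 31 days (October has 31).
Nov 26, 2078 → Dec 26, 2078: 30 days (November has 30).
Dec 26, 2078 → Jan 26, 2079: 31 days (December has 31).
Jan 26, 2079 → Feb 26, 2079: 31 days (January has 31).
Feb 26, 2079 → Mar 26, 2079: 28 days (February has 28).
Mar 26, 2079 → Apr 26, 2079: 31 days (March has 31).
Apr 26, 2079 → May 26, 2079: 30 days (April has 30).
May 26, 2079 → Jun 26, 2079: 31 days (May has 31).
Jun 26, 2079 → Jul 26, 2079: 30 days (June has 30).
Jul 26, 2079 → Aug 26, 2079: 31 days (July has 31).
Aug 26, 2079 → Sep 2, 2079: 7 days.
Total: 706 days.

706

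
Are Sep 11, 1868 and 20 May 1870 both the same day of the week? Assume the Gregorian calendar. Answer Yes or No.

Yes

From Sep 11, 1868 to May 20, 1870 is 616 days.
616 mod 7 = 0, so they are the same weekday.
(Sep 11, 1868 is a Friday; May 20, 1870 is a Friday.)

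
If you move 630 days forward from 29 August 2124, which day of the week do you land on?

First find the weekday of Aug 29, 2124. Doomsday rule: the anchor day for the 2100s is Sunday. For year 24: 24÷12 = 2 r 0, and 0÷4 = 0, so 2+0+0 = 2.
Sunday + 2 ≡ Tuesday — that's 2124's doomsday.
In August the doomsday date is Aug 8.
Aug 29 is 21 days after Aug 8; 21 mod 7 = 0, so Tuesday + 0 = Tuesday.
630 mod 7 = 0, so 630 days after a Tuesday is Tuesday + 0 = Tuesday.

Tuesday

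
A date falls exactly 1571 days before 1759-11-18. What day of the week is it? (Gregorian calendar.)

Nov 18, 1759 is a Sunday.
1571 mod 7 = 3, so 1571 days before a Sunday is Sunday − 3 = Thursday.

Thursday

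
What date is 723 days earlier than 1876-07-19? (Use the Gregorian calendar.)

−366 (one year; includes Feb 29, 1876) → Jul 19, 1875 (357 left).
−19 → Jun 30, 1875 (end of Jun, 30 days; 338 left).
−30 → May 31, 1875 (end of May, 31 days; 308 left).
−31 → Apr 30, 1875 (end of Apr, 30 days; 277 left).
−30 → Mar 31, 1875 (end of Mar, 31 days; 247 left).
−31 → Feb 28, 1875 (end of Feb, 28 days; 216 left).
−28 → Jan 31, 1875 (end of Jan, 31 days; 188 left).
−31 → Dec 31, 1874 (end of Dec, 31 days; 157 left).
−31 → Nov 30, 1874 (end of Nov, 30 days; 126 left).
−30 → Oct 31, 1874 (end of Oct, 31 days; 96 left).
−31 → Sep 30, 1874 (end of Sep, 30 days; 65 left).
−30 → Aug 31, 1874 (end of Aug, 31 days; 35 left).
−31 → Jul 31, 1874 (end of Jul, 31 days; 4 left).
−4 → Jul 27, 1874.

July 27, 1874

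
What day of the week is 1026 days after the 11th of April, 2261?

First find the weekday of Apr 11, 2261. Doomsday rule: the anchor day for the 2200s is Friday. For year 61: 61÷12 = 5 r 1, and 1÷4 = 0, so 5+1+0 = 6.
Friday + 6 ≡ Thursday — that's 2261's doomsday.
In April the doomsday date is Apr 4.
Apr 11 is 7 days after Apr 4; 7 mod 7 = 0, so Thursday + 0 = Thursday.
1026 mod 7 = 4, so 1026 days after a Thursday is Thursday + 4 = Monday.

Monday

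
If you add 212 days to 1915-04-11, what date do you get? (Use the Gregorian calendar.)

Apr has 30 days: +20 → May 1, 1915 (192 left).
May has 31 days: +31 → Jun 1, 1915 (161 left).
Jun has 30 days: +30 → Jul 1, 1915 (131 left).
Jul has 31 days: +31 → Aug 1, 1915 (100 left).
Aug has 31 days: +31 → Sep 1, 1915 (69 left).
Sep has 30 days: +30 → Oct 1, 1915 (39 left).
Oct has 31 days: +31 → Nov 1, 1915 (8 left).
+8 → Nov 9, 1915.

November 9, 1915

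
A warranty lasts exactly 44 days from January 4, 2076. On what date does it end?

Jan has 31 days: +28 → Feb 1, 2076 (16 left).
+16 → Feb 17, 2076.

February 17, 2076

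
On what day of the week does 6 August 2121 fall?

Doomsday rule: the anchor day for the 2100s is Sunday. For year 21: 21÷12 = 1 r 9, and 9÷4 = 2, so 1+9+2 = 12.
Sunday + 12 ≡ Friday — that's 2121's doomsday.
In August the doomsday date is Aug 8.
Aug 6 is 2 days before Aug 8; 2 mod 7 = 2, so Friday − 2 = Wednesday.

Wednesday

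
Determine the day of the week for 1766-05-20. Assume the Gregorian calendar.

Tuesday

Doomsday rule: the anchor day for the 1700s is Sunday. For year 66: 66÷12 = 5 r 6, and 6÷4 = 1, so 5+6+1 = 12.
Sunday + 12 ≡ Friday — that's 1766's doomsday.
In May the doomsday date is May 9.
May 20 is 11 days after May 9; 11 mod 7 = 4, so Friday + 4 = Tuesday.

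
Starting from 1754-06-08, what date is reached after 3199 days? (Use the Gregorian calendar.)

+365 (one year) → Jun 8, 1755 (2834 left).
+366 (one year; includes Feb 29, 1756) → Jun 8, 1756 (2468 left).
+365 (one year) → Jun 8, 1757 (2103 left).
+365 (one year) → Jun 8, 1758 (1738 left).
+365 (one year) → Jun 8, 1759 (1373 left).
+366 (one year; includes Feb 29, 1760) → Jun 8, 1760 (1007 left).
+365 (one year) → Jun 8, 1761 (642 left).
+365 (one year) → Jun 8, 1762 (277 left).
Jun has 30 days: +23 → Jul 1, 1762 (254 left).
Jul has 31 days: +31 → Aug 1, 1762 (223 left).
Aug has 31 days: +31 → Sep 1, 1762 (192 left).
Sep has 30 days: +30 → Oct 1, 1762 (162 left).
Oct has 31 days: +31 → Nov 1, 1762 (131 left).
Nov has 30 days: +30 → Dec 1, 1762 (101 left).
Dec has 31 days: +31 → Jan 1, 1763 (70 left).
Jan has 31 days: +31 → Feb 1, 1763 (39 left).
Feb has 28 days: +28 → Mar 1, 1763 (11 left).
+11 → Mar 12, 1763.

March 12, 1763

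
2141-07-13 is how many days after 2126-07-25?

Jul 25, 2126 → Jul 25, 2127: 365 days.
Jul 25, 2127 → Jul 25, 2128: 366 days (Feb 29, 2128 is in that span).
Jul 25, 2128 → Jul 25, 2129: 365 days.
Jul 25, 2129 → Jul 25, 2130: 365 days.
Jul 25, 2130 → Jul 25, 2131: 365 days.
Jul 25, 2131 → Jul 25, 2132: 366 days (Feb 29, 2132 is in that span).
Jul 25, 2132 → Jul 25, 2133: 365 days.
Jul 25, 2133 → Jul 25, 2134: 365 days.
Jul 25, 2134 → Jul 25, 2135: 365 days.
Jul 25, 2135 → Jul 25, 2136: 366 days (Feb 29, 2136 is in that span).
Jul 25, 2136 → Jul 25, 2137: 365 days.
Jul 25, 2137 → Jul 25, 2138: 365 days.
Jul 25, 2138 → Jul 25, 2139: 365 days.
Jul 25, 2139 → Jul 25, 2140: 366 days (Feb 29, 2140 is in that span).
Jul 25, 2140 → Aug 25, 2140: 31 days (July has 31).
Aug 25, 2140 → Sep 25, 2140: 31 days (August has 31).
Sep 25, 2140 → Oct 25, 2140: 30 days (September has 30).
Oct 25, 2140 → Nov 25, 2140: 31 days (October has 31).
Nov 25, 2140 → Dec 25, 2140: 30 days (November has 30).
Dec 25, 2140 → Jan 25, 2141: 31 days (December has 31).
Jan 25, 2141 → Feb 25, 2141: 31 days (January has 31).
Feb 25, 2141 → Mar 25, 2141: 28 days (February has 28).
Mar 25, 2141 → Apr 25, 2141: 31 days (March has 31).
Apr 25, 2141 → May 25, 2141: 30 days (April has 30).
May 25, 2141 → Jun 25, 2141: 31 days (May has 31).
Jun 25, 2141 → Jul 13, 2141: 18 days.
Total: 5467 days.

5467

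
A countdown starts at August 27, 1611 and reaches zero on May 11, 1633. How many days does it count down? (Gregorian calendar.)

Aug 27, 1611 → Aug 27, 1612: 366 days (Feb 29, 1612 is in that span).
Aug 27, 1612 → Aug 27, 1613: 365 days.
Aug 27, 1613 → Aug 27, 1614: 365 days.
Aug 27, 1614 → Aug 27, 1615: 365 days.
Aug 27, 1615 → Aug 27, 1616: 366 days (Feb 29, 1616 is in that span).
Aug 27, 1616 → Aug 27, 1617: 365 days.
Aug 27, 1617 → Aug 27, 1618: 365 days.
Aug 27, 1618 → Aug 27, 1619: 365 days.
Aug 27, 1619 → Aug 27, 1620: 366 days (Feb 29, 1620 is in that span).
Aug 27, 1620 → Aug 27, 1621: 365 days.
Aug 27, 1621 → Aug 27, 1622: 365 days.
Aug 27, 1622 → Aug 27, 1623: 365 days.
Aug 27, 1623 → Aug 27, 1624: 366 days (Feb 29, 1624 is in that span).
Aug 27, 1624 → Aug 27, 1625: 365 days.
Aug 27, 1625 → Aug 27, 1626: 365 days.
Aug 27, 1626 → Aug 27, 1627: 365 days.
Aug 27, 1627 → Aug 27, 1628: 366 days (Feb 29, 1628 is in that span).
Aug 27, 1628 → Aug 27, 1629: 365 days.
Aug 27, 1629 → Aug 27, 1630: 365 days.
Aug 27, 1630 → Aug 27, 1631: 365 days.
Aug 27, 1631 → Aug 27, 1632: 366 days (Feb 29, 1632 is in that span).
Aug 27, 1632 → Sep 27, 1632: 31 days (August has 31).
Sep 27, 1632 → Oct 27, 1632: 30 days (September has 30).
Oct 27, 1632 → Nov 27, 1632: 31 days (October has 31).
Nov 27, 1632 → Dec 27, 1632: 30 days (November has 30).
Dec 27, 1632 → Jan 27, 1633: 31 days (December has 31).
Jan 27, 1633 → Feb 27, 1633: 31 days (January has 31).
Feb 27, 1633 → Mar 27, 1633: 28 days (February has 28).
Mar 27, 1633 → Apr 27, 1633: 31 days (March has 31).
Apr 27, 1633 → May 11, 1633: 14 days.
Total: 7928 days.

7928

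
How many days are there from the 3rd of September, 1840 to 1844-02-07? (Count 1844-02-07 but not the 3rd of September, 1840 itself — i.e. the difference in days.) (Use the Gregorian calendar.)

1252

Sep 3, 1840 → Sep 3, 1841: 365 days.
Sep 3, 1841 → Sep 3, 1842: 365 days.
Sep 3, 1842 → Sep 3, 1843: 365 days.
Sep 3, 1843 → Oct 3, 1843: 30 days (September has 30).
Oct 3, 1843 → Nov 3, 1843: 31 days (October has 31).
Nov 3, 1843 → Dec 3, 1843: 30 days (November has 30).
Dec 3, 1843 → Jan 3, 1844: 31 days (December has 31).
Jan 3, 1844 → Feb 3, 1844: 31 days (January has 31).
Feb 3, 1844 → Feb 7, 1844: 4 days.
Total: 1252 days.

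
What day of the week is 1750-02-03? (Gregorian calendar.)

Tuesday

Doomsday rule: the anchor day for the 1700s is Sunday. For year 50: 50÷12 = 4 r 2, and 2÷4 = 0, so 4+2+0 = 6.
Sunday + 6 ≡ Saturday — that's 1750's doomsday.
In February the doomsday date is Feb 28 (1750 is not a leap year).
Feb 3 is 25 days before Feb 28; 25 mod 7 = 4, so Saturday − 4 = Tuesday.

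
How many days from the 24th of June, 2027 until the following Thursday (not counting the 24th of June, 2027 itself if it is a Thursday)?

7

Jun 24, 2027 is a Thursday.
From Thursday to the next Thursday is 7 days.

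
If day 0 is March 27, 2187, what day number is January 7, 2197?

Mar 27, 2187 → Mar 27, 2188: 366 days (Feb 29, 2188 is in that span).
Mar 27, 2188 → Mar 27, 2189: 365 days.
Mar 27, 2189 → Mar 27, 2190: 365 days.
Mar 27, 2190 → Mar 27, 2191: 365 days.
Mar 27, 2191 → Mar 27, 2192: 366 days (Feb 29, 2192 is in that span).
Mar 27, 2192 → Mar 27, 2193: 365 days.
Mar 27, 2193 → Mar 27, 2194: 365 days.
Mar 27, 2194 → Mar 27, 2195: 365 days.
Mar 27, 2195 → Mar 27, 2196: 366 days (Feb 29, 2196 is in that span).
Mar 27, 2196 → Apr 27, 2196: 31 days (March has 31).
Apr 27, 2196 → May 27, 2196: 30 days (April has 30).
May 27, 2196 → Jun 27, 2196: 31 days (May has 31).
Jun 27, 2196 → Jul 27, 2196: 30 days (June has 30).
Jul 27, 2196 → Aug 27, 2196: 31 days (July has 31).
Aug 27, 2196 → Sep 27, 2196: 31 days (August has 31).
Sep 27, 2196 → Oct 27, 2196: 30 days (September has 30).
Oct 27, 2196 → Nov 27, 2196: 31 days (October has 31).
Nov 27, 2196 → Dec 27, 2196: 30 days (November has 30).
Dec 27, 2196 → Jan 7, 2197: 11 days.
Total: 3574 days.

3574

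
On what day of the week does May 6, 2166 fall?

Tuesday

January 1, 2166 is a Wednesday.
Jan 1, 2166 → Feb 1, 2166: 31 days (January has 31).
Feb 1, 2166 → Mar 1, 2166: 28 days (February has 28).
Mar 1, 2166 → Apr 1, 2166: 31 days (March has 31).
Apr 1, 2166 → May 1, 2166: 30 days (April has 30).
May 1, 2166 → May 6, 2166: 5 days.
Total: 125 days.
125 mod 7 = 6, so Wednesday + 6 = Tuesday.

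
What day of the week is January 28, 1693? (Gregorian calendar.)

Wednesday

Doomsday rule: the anchor day for the 1600s is Tuesday. For year 93: 93÷12 = 7 r 9, and 9÷4 = 2, so 7+9+2 = 18.
Tuesday + 18 ≡ Saturday — that's 1693's doomsday.
In January the doomsday date is Jan 3 (1693 is not a leap year).
Jan 28 is 25 days after Jan 3; 25 mod 7 = 4, so Saturday + 4 = Wednesday.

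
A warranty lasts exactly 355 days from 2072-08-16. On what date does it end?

August 6, 2073

Aug has 31 days: +16 → Sep 1, 2072 (339 left).
Sep has 30 days: +30 → Oct 1, 2072 (309 left).
Oct has 31 days: +31 → Nov 1, 2072 (278 left).
Nov has 30 days: +30 → Dec 1, 2072 (248 left).
Dec has 31 days: +31 → Jan 1, 2073 (217 left).
Jan has 31 days: +31 → Feb 1, 2073 (186 left).
Feb has 28 days: +28 → Mar 1, 2073 (158 left).
Mar has 31 days: +31 → Apr 1, 2073 (127 left).
Apr has 30 days: +30 → May 1, 2073 (97 left).
May has 31 days: +31 → Jun 1, 2073 (66 left).
Jun has 30 days: +30 → Jul 1, 2073 (36 left).
Jul has 31 days: +31 → Aug 1, 2073 (5 left).
+5 → Aug 6, 2073.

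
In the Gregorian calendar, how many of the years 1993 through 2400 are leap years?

99

Multiples of 4 in [1993,2400]: 102.
Of those, multiples of 100: 5 (not leap unless ÷400).
Multiples of 400: 2.
Leap years = 102 − 5 + 2 = 99.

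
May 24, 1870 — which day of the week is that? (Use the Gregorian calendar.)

Tuesday

Doomsday rule: the anchor day for the 1800s is Friday. For year 70: 70÷12 = 5 r 10, and 10÷4 = 2, so 5+10+2 = 17.
Friday + 17 ≡ Monday — that's 1870's doomsday.
In May the doomsday date is May 9.
May 24 is 15 days after May 9; 15 mod 7 = 1, so Monday + 1 = Tuesday.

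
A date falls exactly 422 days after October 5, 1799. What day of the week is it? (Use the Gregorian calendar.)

Monday

First find the weekday of Oct 5, 1799. Doomsday rule: the anchor day for the 1700s is Sunday. For year 99: 99÷12 = 8 r 3, and 3÷4 = 0, so 8+3+0 = 11.
Sunday + 11 ≡ Thursday — that's 1799's doomsday.
In October the doomsday date is Oct 10.
Oct 5 is 5 days before Oct 10; 5 mod 7 = 5, so Thursday − 5 = Saturday.
422 mod 7 = 2, so 422 days after a Saturday is Saturday + 2 = Monday.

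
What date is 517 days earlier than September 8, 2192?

−366 (one year; includes Feb 29, 2192) → Sep 8, 2191 (151 left).
−8 → Aug 31, 2191 (end of Aug, 31 days; 143 left).
−31 → Jul 31, 2191 (end of Jul, 31 days; 112 left).
−31 → Jun 30, 2191 (end of Jun, 30 days; 81 left).
−30 → May 31, 2191 (end of May, 31 days; 51 left).
−31 → Apr 30, 2191 (end of Apr, 30 days; 20 left).
−20 → Apr 10, 2191.

April 10, 2191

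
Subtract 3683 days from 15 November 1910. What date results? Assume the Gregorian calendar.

October 15, 1900

−365 (one year) → Nov 15, 1909 (3318 left).
−365 (one year) → Nov 15, 1908 (2953 left).
−366 (one year; includes Feb 29, 1908) → Nov 15, 1907 (2587 left).
−365 (one year) → Nov 15, 1906 (2222 left).
−365 (one year) → Nov 15, 1905 (1857 left).
−365 (one year) → Nov 15, 1904 (1492 left).
−366 (one year; includes Feb 29, 1904) → Nov 15, 1903 (1126 left).
−365 (one year) → Nov 15, 1902 (761 left).
−365 (one year) → Nov 15, 1901 (396 left).
−15 → Oct 31, 1901 (end of Oct, 31 days; 381 left).
−31 → Sep 30, 1901 (end of Sep, 30 days; 350 left).
−30 → Aug 31, 1901 (end of Aug, 31 days; 320 left).
−31 → Jul 31, 1901 (end of Jul, 31 days; 289 left).
−31 → Jun 30, 1901 (end of Jun, 30 days; 258 left).
−30 → May 31, 1901 (end of May, 31 days; 228 left).
−31 → Apr 30, 1901 (end of Apr, 30 days; 197 left).
−30 → Mar 31, 1901 (end of Mar, 31 days; 167 left).
−31 → Feb 28, 1901 (end of Feb, 28 days; 136 left).
−28 → Jan 31, 1901 (end of Jan, 31 days; 108 left).
−31 → Dec 31, 1900 (end of Dec, 31 days; 77 left).
−31 → Nov 30, 1900 (end of Nov, 30 days; 46 left).
−30 → Oct 31, 1900 (end of Oct, 31 days; 16 left).
−16 → Oct 15, 1900.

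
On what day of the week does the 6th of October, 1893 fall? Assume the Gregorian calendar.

Doomsday rule: the anchor day for the 1800s is Friday. For year 93: 93÷12 = 7 r 9, and 9÷4 = 2, so 7+9+2 = 18.
Friday + 18 ≡ Tuesday — that's 1893's doomsday.
In October the doomsday date is Oct 10.
Oct 6 is 4 days before Oct 10; 4 mod 7 = 4, so Tuesday − 4 = Friday.

Friday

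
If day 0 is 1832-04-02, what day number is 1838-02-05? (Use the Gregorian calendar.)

2135

Apr 2, 1832 → Apr 2, 1833: 365 days.
Apr 2, 1833 → Apr 2, 1834: 365 days.
Apr 2, 1834 → Apr 2, 1835: 365 days.
Apr 2, 1835 → Apr 2, 1836: 366 days (Feb 29, 1836 is in that span).
Apr 2, 1836 → Apr 2, 1837: 365 days.
Apr 2, 1837 → May 2, 1837: 30 days (April has 30).
May 2, 1837 → Jun 2, 1837: 31 days (May has 31).
Jun 2, 1837 → Jul 2, 1837: 30 days (June has 30).
Jul 2, 1837 → Aug 2, 1837: 31 days (July has 31).
Aug 2, 1837 → Sep 2, 1837: 31 days (August has 31).
Sep 2, 1837 → Oct 2, 1837: 30 days (September has 30).
Oct 2, 1837 → Nov 2, 1837: 31 days (October has 31).
Nov 2, 1837 → Dec 2, 1837: 30 days (November has 30).
Dec 2, 1837 → Jan 2, 1838: 31 days (December has 31).
Jan 2, 1838 → Feb 2, 1838: 31 days (January has 31).
Feb 2, 1838 → Feb 5, 1838: 3 days.
Total: 2135 days.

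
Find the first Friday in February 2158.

February 1, 2158 is a Wednesday.
The first Friday is therefore February 3 (2 days later).

February 3, 2158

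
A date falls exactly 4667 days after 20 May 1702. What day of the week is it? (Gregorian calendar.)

Thursday

May 20, 1702 is a Saturday.
4667 mod 7 = 5, so 4667 days after a Saturday is Saturday + 5 = Thursday.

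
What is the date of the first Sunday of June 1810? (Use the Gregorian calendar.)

June 1, 1810 is a Friday.
The first Sunday is therefore June 3 (2 days later).

June 3, 1810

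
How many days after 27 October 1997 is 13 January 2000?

Oct 27, 1997 → Oct 27, 1998: 365 days.
Oct 27, 1998 → Oct 27, 1999: 365 days.
Oct 27, 1999 → Nov 27, 1999: 31 days (October has 31).
Nov 27, 1999 → Dec 27, 1999: 30 days (November has 30).
Dec 27, 1999 → Jan 13, 2000: 17 days.
Total: 808 days.

808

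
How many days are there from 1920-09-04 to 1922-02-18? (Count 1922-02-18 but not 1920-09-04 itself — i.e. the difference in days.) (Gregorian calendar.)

532

Sep 4, 1920 → Sep 4, 1921: 365 days.
Sep 4, 1921 → Oct 4, 1921: 30 days (September has 30).
Oct 4, 1921 → Nov 4, 1921: 31 days (October has 31).
Nov 4, 1921 → Dec 4, 1921: 30 days (November has 30).
Dec 4, 1921 → Jan 4, 1922: 31 days (December has 31).
Jan 4, 1922 → Feb 4, 1922: 31 days (January has 31).
Feb 4, 1922 → Feb 18, 1922: 14 days.
Total: 532 days.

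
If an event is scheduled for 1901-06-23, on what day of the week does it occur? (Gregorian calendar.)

Sunday

Doomsday rule: the anchor day for the 1900s is Wednesday. For year 01: 1÷12 = 0 r 1, and 1÷4 = 0, so 0+1+0 = 1.
Wednesday + 1 ≡ Thursday — that's 1901's doomsday.
In June the doomsday date is Jun 6.
Jun 23 is 17 days after Jun 6; 17 mod 7 = 3, so Thursday + 3 = Sunday.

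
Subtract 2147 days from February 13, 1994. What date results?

−365 (one year) → Feb 13, 1993 (1782 left).
−366 (one year; includes Feb 29, 1992) → Feb 13, 1992 (1416 left).
−365 (one year) → Feb 13, 1991 (1051 left).
−365 (one year) → Feb 13, 1990 (686 left).
−365 (one year) → Feb 13, 1989 (321 left).
−13 → Jan 31, 1989 (end of Jan, 31 days; 308 left).
−31 → Dec 31, 1988 (end of Dec, 31 days; 277 left).
−31 → Nov 30, 1988 (end of Nov, 30 days; 246 left).
−30 → Oct 31, 1988 (end of Oct, 31 days; 216 left).
−31 → Sep 30, 1988 (end of Sep, 30 days; 185 left).
−30 → Aug 31, 1988 (end of Aug, 31 days; 155 left).
−31 → Jul 31, 1988 (end of Jul, 31 days; 124 left).
−31 → Jun 30, 1988 (end of Jun, 30 days; 93 left).
−30 → May 31, 1988 (end of May, 31 days; 63 left).
−31 → Apr 30, 1988 (end of Apr, 30 days; 32 left).
−30 → Mar 31, 1988 (end of Mar, 31 days; 2 left).
−2 → Mar 29, 1988.

March 29, 1988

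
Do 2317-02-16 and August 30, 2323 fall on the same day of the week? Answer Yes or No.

No

From Feb 16, 2317 to Aug 30, 2323 is 2386 days.
2386 mod 7 = 6, so they are different weekdays.
(Feb 16, 2317 is a Friday; Aug 30, 2323 is a Thursday.)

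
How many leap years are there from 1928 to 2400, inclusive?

Multiples of 4 in [1928,2400]: 119.
Of those, multiples of 100: 5 (not leap unless ÷400).
Multiples of 400: 2.
Leap years = 119 − 5 + 2 = 116.

116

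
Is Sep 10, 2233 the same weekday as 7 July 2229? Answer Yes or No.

From Jul 7, 2229 to Sep 10, 2233 is 1526 days.
1526 mod 7 = 0, so they are the same weekday.
(Jul 7, 2229 is a Tuesday; Sep 10, 2233 is a Tuesday.)

Yes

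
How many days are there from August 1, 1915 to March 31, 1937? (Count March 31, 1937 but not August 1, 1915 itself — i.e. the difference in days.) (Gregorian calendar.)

Aug 1, 1915 → Aug 1, 1916: 366 days (Feb 29, 1916 is in that span).
Aug 1, 1916 → Aug 1, 1917: 365 days.
Aug 1, 1917 → Aug 1, 1918: 365 days.
Aug 1, 1918 → Aug 1, 1919: 365 days.
Aug 1, 1919 → Aug 1, 1920: 366 days (Feb 29, 1920 is in that span).
Aug 1, 1920 → Aug 1, 1921: 365 days.
Aug 1, 1921 → Aug 1, 1922: 365 days.
Aug 1, 1922 → Aug 1, 1923: 365 days.
Aug 1, 1923 → Aug 1, 1924: 366 days (Feb 29, 1924 is in that span).
Aug 1, 1924 → Aug 1, 1925: 365 days.
Aug 1, 1925 → Aug 1, 1926: 365 days.
Aug 1, 1926 → Aug 1, 1927: 365 days.
Aug 1, 1927 → Aug 1, 1928: 366 days (Feb 29, 1928 is in that span).
Aug 1, 1928 → Aug 1, 1929: 365 days.
Aug 1, 1929 → Aug 1, 1930: 365 days.
Aug 1, 1930 → Aug 1, 1931: 365 days.
Aug 1, 1931 → Aug 1, 1932: 366 days (Feb 29, 1932 is in that span).
Aug 1, 1932 → Aug 1, 1933: 365 days.
Aug 1, 1933 → Aug 1, 1934: 365 days.
Aug 1, 1934 → Aug 1, 1935: 365 days.
Aug 1, 1935 → Aug 1, 1936: 366 days (Feb 29, 1936 is in that span).
Aug 1, 1936 → Sep 1, 1936: 31 days (August has 31).
Sep 1, 1936 → Oct 1, 1936: 30 days (September has 30).
Oct 1, 1936 → Nov 1, 1936: 31 days (October has 31).
Nov 1, 1936 → Dec 1, 1936: 30 days (November has 30).
Dec 1, 1936 → Jan 1, 1937: 31 days (December has 31).
Jan 1, 1937 → Feb 1, 1937: 31 days (January has 31).
Feb 1, 1937 → Mar 1, 1937: 28 days (February has 28).
Mar 1, 1937 → Mar 31, 1937: 30 days.
Total: 7913 days.

7913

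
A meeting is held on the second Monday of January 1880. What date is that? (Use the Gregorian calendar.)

January 12, 1880

January 1, 1880 is a Thursday.
The first Monday is therefore January 5 (4 days later).
The second Monday is 5 + 1×7 = January 12.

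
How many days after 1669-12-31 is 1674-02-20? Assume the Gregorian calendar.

1512

Dec 31, 1669 → Dec 31, 1670: 365 days.
Dec 31, 1670 → Dec 31, 1671: 365 days.
Dec 31, 1671 → Dec 31, 1672: 366 days (Feb 29, 1672 is in that span).
Dec 31, 1672 → Dec 31, 1673: 365 days.
Dec 31, 1673 → Jan 31, 1674: 31 days (December has 31).
Jan 31, 1674 → Feb 20, 1674: 20 days.
Total: 1512 days.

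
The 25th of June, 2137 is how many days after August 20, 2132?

Aug 20, 2132 → Aug 20, 2133: 365 days.
Aug 20, 2133 → Aug 20, 2134: 365 days.
Aug 20, 2134 → Aug 20, 2135: 365 days.
Aug 20, 2135 → Aug 20, 2136: 366 days (Feb 29, 2136 is in that span).
Aug 20, 2136 → Sep 20, 2136: 31 days (August has 31).
Sep 20, 2136 → Oct 20, 2136: 30 days (September has 30).
Oct 20, 2136 → Nov 20, 2136: 31 days (October has 31).
Nov 20, 2136 → Dec 20, 2136: 30 days (November has 30).
Dec 20, 2136 → Jan 20, 2137: 31 days (December has 31).
Jan 20, 2137 → Feb 20, 2137: 31 days (January has 31).
Feb 20, 2137 → Mar 20, 2137: 28 days (February has 28).
Mar 20, 2137 → Apr 20, 2137: 31 days (March has 31).
Apr 20, 2137 → May 20, 2137: 30 days (April has 30).
May 20, 2137 → Jun 20, 2137: 31 days (May has 31).
Jun 20, 2137 → Jun 25, 2137: 5 days.
Total: 1770 days.

1770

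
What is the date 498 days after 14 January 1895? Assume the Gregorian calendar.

May 26, 1896

+365 (one year) → Jan 14, 1896 (133 left).
Jan has 31 days: +18 → Feb 1, 1896 (115 left).
Feb has 29 days: +29 → Mar 1, 1896 (86 left).
Mar has 31 days: +31 → Apr 1, 1896 (55 left).
Apr has 30 days: +30 → May 1, 1896 (25 left).
+25 → May 26, 1896.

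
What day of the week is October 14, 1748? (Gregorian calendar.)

Doomsday rule: the anchor day for the 1700s is Sunday. For year 48: 48÷12 = 4 r 0, and 0÷4 = 0, so 4+0+0 = 4.
Sunday + 4 ≡ Thursday — that's 1748's doomsday.
In October the doomsday date is Oct 10.
Oct 14 is 4 days after Oct 10; 4 mod 7 = 4, so Thursday + 4 = Monday.

Monday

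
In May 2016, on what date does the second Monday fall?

May 9, 2016

May 1, 2016 is a Sunday.
The first Monday is therefore May 2 (1 days later).
The second Monday is 2 + 1×7 = May 9.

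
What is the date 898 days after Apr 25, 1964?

+365 (one year) → Apr 25, 1965 (533 left).
+365 (one year) → Apr 25, 1966 (168 left).
Apr has 30 days: +6 → May 1, 1966 (162 left).
May has 31 days: +31 → Jun 1, 1966 (131 left).
Jun has 30 days: +30 → Jul 1, 1966 (101 left).
Jul has 31 days: +31 → Aug 1, 1966 (70 left).
Aug has 31 days: +31 → Sep 1, 1966 (39 left).
Sep has 30 days: +30 → Oct 1, 1966 (9 left).
+9 → Oct 10, 1966.

October 10, 1966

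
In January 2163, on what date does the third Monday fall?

January 1, 2163 is a Saturday.
The first Monday is therefore January 3 (2 days later).
The third Monday is 3 + 2×7 = January 17.

January 17, 2163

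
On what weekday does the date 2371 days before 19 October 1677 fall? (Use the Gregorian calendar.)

First find the weekday of Oct 19, 1677. Doomsday rule: the anchor day for the 1600s is Tuesday. For year 77: 77÷12 = 6 r 5, and 5÷4 = 1, so 6+5+1 = 12.
Tuesday + 12 ≡ Sunday — that's 1677's doomsday.
In October the doomsday date is Oct 10.
Oct 19 is 9 days after Oct 10; 9 mod 7 = 2, so Sunday + 2 = Tuesday.
2371 mod 7 = 5, so 2371 days before a Tuesday is Tuesday − 5 = Thursday.

Thursday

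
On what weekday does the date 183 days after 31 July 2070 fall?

Friday

First find the weekday of Jul 31, 2070. Doomsday rule: the anchor day for the 2000s is Tuesday. For year 70: 70÷12 = 5 r 10, and 10÷4 = 2, so 5+10+2 = 17.
Tuesday + 17 ≡ Friday — that's 2070's doomsday.
In July the doomsday date is Jul 11.
Jul 31 is 20 days after Jul 11; 20 mod 7 = 6, so Friday + 6 = Thursday.
183 mod 7 = 1, so 183 days after a Thursday is Thursday + 1 = Friday.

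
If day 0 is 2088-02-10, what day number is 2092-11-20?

1745

Feb 10, 2088 → Feb 10, 2089: 366 days (Feb 29, 2088 is in that span).
Feb 10, 2089 → Feb 10, 2090: 365 days.
Feb 10, 2090 → Feb 10, 2091: 365 days.
Feb 10, 2091 → Feb 10, 2092: 365 days.
Feb 10, 2092 → Mar 10, 2092: 29 days (February has 29).
Mar 10, 2092 → Apr 10, 2092: 31 days (March has 31).
Apr 10, 2092 → May 10, 2092: 30 days (April has 30).
May 10, 2092 → Jun 10, 2092: 31 days (May has 31).
Jun 10, 2092 → Jul 10, 2092: 30 days (June has 30).
Jul 10, 2092 → Aug 10, 2092: 31 days (July has 31).
Aug 10, 2092 → Sep 10, 2092: 31 days (August has 31).
Sep 10, 2092 → Oct 10, 2092: 30 days (September has 30).
Oct 10, 2092 → Nov 10, 2092: 31 days (October has 31).
Nov 10, 2092 → Nov 20, 2092: 10 days.
Total: 1745 days.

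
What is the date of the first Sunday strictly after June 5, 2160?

June 8, 2160

Jun 5, 2160 is a Thursday.
From Thursday to the next Sunday is 3 days.
Jun 5, 2160 + 3 = Jun 8, 2160.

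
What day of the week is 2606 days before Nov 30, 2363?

Nov 30, 2363 is a Saturday.
2606 mod 7 = 2, so 2606 days before a Saturday is Saturday − 2 = Thursday.

Thursday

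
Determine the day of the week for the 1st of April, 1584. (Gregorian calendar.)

Sunday

Doomsday rule: the anchor day for the 1500s is Wednesday. For year 84: 84÷12 = 7 r 0, and 0÷4 = 0, so 7+0+0 = 7.
Wednesday + 7 ≡ Wednesday — that's 1584's doomsday.
In April the doomsday date is Apr 4.
Apr 1 is 3 days before Apr 4; 3 mod 7 = 3, so Wednesday − 3 = Sunday.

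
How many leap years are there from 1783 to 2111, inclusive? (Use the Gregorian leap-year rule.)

79

Multiples of 4 in [1783,2111]: 82.
Of those, multiples of 100: 4 (not leap unless ÷400).
Multiples of 400: 1.
Leap years = 82 − 4 + 1 = 79.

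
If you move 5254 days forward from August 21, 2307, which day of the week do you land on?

Aug 21, 2307 is a Wednesday.
5254 mod 7 = 4, so 5254 days after a Wednesday is Wednesday + 4 = Sunday.

Sunday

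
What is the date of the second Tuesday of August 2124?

August 8, 2124

August 1, 2124 is a Tuesday.
The first Tuesday is therefore August 1 (same day).
The second Tuesday is 1 + 1×7 = August 8.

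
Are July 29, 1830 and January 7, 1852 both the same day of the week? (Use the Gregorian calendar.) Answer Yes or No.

No

From Jul 29, 1830 to Jan 7, 1852 is 7832 days.
7832 mod 7 = 6, so they are different weekdays.
(Jul 29, 1830 is a Thursday; Jan 7, 1852 is a Wednesday.)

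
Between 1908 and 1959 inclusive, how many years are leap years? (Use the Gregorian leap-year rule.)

13

Multiples of 4 in [1908,1959]: 13.
Of those, multiples of 100: 0 (not leap unless ÷400).
Multiples of 400: 0.
Leap years = 13 − 0 + 0 = 13.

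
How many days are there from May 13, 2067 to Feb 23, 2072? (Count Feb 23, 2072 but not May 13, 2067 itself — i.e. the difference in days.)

1747

May 13, 2067 → May 13, 2068: 366 days (Feb 29, 2068 is in that span).
May 13, 2068 → May 13, 2069: 365 days.
May 13, 2069 → May 13, 2070: 365 days.
May 13, 2070 → May 13, 2071: 365 days.
May 13, 2071 → Jun 13, 2071: 31 days (May has 31).
Jun 13, 2071 → Jul 13, 2071: 30 days (June has 30).
Jul 13, 2071 → Aug 13, 2071: 31 days (July has 31).
Aug 13, 2071 → Sep 13, 2071: 31 days (August has 31).
Sep 13, 2071 → Oct 13, 2071: 30 days (September has 30).
Oct 13, 2071 → Nov 13, 2071: 31 days (October has 31).
Nov 13, 2071 → Dec 13, 2071: 30 days (November has 30).
Dec 13, 2071 → Jan 13, 2072: 31 days (December has 31).
Jan 13, 2072 → Feb 13, 2072: 31 days (January has 31).
Feb 13, 2072 → Feb 23, 2072: 10 days.
Total: 1747 days.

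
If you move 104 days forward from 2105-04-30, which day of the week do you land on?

Wednesday

First find the weekday of Apr 30, 2105. Doomsday rule: the anchor day for the 2100s is Sunday. For year 05: 5÷12 = 0 r 5, and 5÷4 = 1, so 0+5+1 = 6.
Sunday + 6 ≡ Saturday — that's 2105's doomsday.
In April the doomsday date is Apr 4.
Apr 30 is 26 days after Apr 4; 26 mod 7 = 5, so Saturday + 5 = Thursday.
104 mod 7 = 6, so 104 days after a Thursday is Thursday + 6 = Wednesday.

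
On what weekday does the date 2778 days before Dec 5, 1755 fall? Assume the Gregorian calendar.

Saturday

First find the weekday of Dec 5, 1755. Doomsday rule: the anchor day for the 1700s is Sunday. For year 55: 55÷12 = 4 r 7, and 7÷4 = 1, so 4+7+1 = 12.
Sunday + 12 ≡ Friday — that's 1755's doomsday.
In December the doomsday date is Dec 12.
Dec 5 is 7 days before Dec 12; 7 mod 7 = 0, so Friday − 0 = Friday.
2778 mod 7 = 6, so 2778 days before a Friday is Friday − 6 = Saturday.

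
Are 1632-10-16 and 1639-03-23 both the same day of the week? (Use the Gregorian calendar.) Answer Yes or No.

No

From Oct 16, 1632 to Mar 23, 1639 is 2349 days.
2349 mod 7 = 4, so they are different weekdays.
(Oct 16, 1632 is a Saturday; Mar 23, 1639 is a Wednesday.)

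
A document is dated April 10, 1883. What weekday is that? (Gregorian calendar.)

January 1, 1883 is a Monday.
Jan 1, 1883 → Feb 1, 1883: 31 days (January has 31).
Feb 1, 1883 → Mar 1, 1883: 28 days (February has 28).
Mar 1, 1883 → Apr 1, 1883: 31 days (March has 31).
Apr 1, 1883 → Apr 10, 1883: 9 days.
Total: 99 days.
99 mod 7 = 1, so Monday + 1 = Tuesday.

Tuesday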